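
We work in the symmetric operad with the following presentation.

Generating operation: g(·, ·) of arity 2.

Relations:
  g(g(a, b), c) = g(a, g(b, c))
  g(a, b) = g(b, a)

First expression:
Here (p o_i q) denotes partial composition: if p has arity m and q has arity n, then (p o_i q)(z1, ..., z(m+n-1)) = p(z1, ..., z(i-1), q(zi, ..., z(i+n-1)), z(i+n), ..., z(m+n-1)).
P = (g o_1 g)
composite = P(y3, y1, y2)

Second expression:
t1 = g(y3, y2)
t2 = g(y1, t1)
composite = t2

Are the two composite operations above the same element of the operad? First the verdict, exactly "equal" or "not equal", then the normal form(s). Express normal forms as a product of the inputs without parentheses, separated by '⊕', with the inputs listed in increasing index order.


equal; both compose to y1 ⊕ y2 ⊕ y3


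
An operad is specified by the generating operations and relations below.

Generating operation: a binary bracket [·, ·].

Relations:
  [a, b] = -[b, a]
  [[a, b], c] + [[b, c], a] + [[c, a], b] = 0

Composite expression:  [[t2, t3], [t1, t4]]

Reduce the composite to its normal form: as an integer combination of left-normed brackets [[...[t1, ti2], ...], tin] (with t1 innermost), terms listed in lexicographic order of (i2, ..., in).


Skip Jacobi rewriting: expand, keep t1-initial words, read off terms.
Composite bracket: [[t2, t3], [t1, t4]]
Each bracket splits as ab - ba, giving 8 signed words (2^3 = 8).
Words beginning with t1 determine it all:
  word t1t4t2t3 has sign -1, contributing -[[[t1, t4], t2], t3]
  word t1t4t3t2 has sign +1, contributing +[[[t1, t4], t3], t2]

-[[[t1, t4], t2], t3] + [[[t1, t4], t3], t2]


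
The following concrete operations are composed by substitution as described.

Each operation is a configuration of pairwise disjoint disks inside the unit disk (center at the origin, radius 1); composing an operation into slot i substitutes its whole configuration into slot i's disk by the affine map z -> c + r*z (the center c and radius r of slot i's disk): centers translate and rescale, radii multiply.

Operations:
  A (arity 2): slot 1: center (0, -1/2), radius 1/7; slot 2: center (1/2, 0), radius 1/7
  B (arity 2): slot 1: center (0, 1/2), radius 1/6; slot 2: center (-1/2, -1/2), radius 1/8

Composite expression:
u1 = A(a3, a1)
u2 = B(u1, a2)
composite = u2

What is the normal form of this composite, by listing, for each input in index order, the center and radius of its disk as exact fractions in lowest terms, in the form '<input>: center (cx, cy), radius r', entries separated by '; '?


Affine substitution under B: radii multiply and a-centers shift.
tracing a3 down its 2-map path: center (0, 5/12), radius 1/42
tracing a1 down its 2-map path: center (1/12, 1/2), radius 1/42
tracing a2 down its 1-map path: center (-1/2, -1/2), radius 1/8

a1: center (1/12, 1/2), radius 1/42; a2: center (-1/2, -1/2), radius 1/8; a3: center (0, 5/12), radius 1/42


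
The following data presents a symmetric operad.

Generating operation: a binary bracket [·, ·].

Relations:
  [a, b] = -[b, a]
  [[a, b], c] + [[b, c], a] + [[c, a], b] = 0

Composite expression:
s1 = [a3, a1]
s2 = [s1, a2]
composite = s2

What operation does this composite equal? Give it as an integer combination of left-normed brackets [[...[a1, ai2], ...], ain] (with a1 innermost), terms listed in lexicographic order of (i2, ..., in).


-[[a1, a3], a2]

A multilinear Lie element is pinned by a1-initial words (a1 innermost).
Composite bracket: [[a3, a1], a2]
Expanding via [a, b] = ab - ba: 4 signed words (2^2 = 4).
Only words starting with a1 matter:
  a1a3a2 appears with sign -1, giving the term -[[a1, a3], a2]


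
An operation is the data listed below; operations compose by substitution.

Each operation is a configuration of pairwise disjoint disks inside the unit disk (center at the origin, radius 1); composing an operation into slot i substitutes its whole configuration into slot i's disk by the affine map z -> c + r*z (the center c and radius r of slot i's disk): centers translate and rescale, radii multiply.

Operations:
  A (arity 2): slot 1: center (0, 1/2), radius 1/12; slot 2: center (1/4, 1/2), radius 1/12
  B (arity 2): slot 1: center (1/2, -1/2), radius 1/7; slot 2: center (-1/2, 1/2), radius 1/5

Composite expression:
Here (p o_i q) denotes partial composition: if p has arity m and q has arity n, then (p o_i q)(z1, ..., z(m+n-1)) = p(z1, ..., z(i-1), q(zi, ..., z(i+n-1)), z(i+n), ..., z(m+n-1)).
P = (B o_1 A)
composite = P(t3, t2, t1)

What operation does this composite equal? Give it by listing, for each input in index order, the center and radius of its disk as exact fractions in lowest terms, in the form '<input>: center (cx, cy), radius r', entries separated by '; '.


t1: center (-1/2, 1/2), radius 1/5; t2: center (15/28, -3/7), radius 1/84; t3: center (1/2, -3/7), radius 1/84

Each t-disk chains the slot maps above it in B; radii multiply.
for t3, the 2-step affine chain lands on center (1/2, -3/7), radius 1/84
for t2, the 2-step affine chain lands on center (15/28, -3/7), radius 1/84
for t1, the 1-step affine chain lands on center (-1/2, 1/2), radius 1/5


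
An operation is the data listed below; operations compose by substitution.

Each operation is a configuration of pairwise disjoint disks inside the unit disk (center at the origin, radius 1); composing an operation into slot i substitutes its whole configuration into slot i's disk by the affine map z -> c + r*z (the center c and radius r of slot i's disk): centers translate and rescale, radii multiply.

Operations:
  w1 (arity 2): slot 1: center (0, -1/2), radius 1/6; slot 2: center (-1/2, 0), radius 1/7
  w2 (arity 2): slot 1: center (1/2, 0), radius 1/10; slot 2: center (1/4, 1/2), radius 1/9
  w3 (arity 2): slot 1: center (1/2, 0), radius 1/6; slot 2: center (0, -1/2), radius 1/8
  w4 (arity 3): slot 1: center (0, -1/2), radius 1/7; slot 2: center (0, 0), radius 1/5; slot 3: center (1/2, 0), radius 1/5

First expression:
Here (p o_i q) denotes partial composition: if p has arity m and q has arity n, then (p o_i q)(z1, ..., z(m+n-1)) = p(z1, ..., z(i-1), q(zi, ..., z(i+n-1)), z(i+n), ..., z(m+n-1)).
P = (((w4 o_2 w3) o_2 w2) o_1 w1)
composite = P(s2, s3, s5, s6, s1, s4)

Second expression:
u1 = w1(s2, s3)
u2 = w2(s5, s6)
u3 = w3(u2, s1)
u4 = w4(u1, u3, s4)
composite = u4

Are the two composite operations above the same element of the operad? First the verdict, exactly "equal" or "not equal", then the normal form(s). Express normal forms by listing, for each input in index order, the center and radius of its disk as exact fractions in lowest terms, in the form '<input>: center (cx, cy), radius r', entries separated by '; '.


The first expression reduces to s1: center (0, -1/10), radius 1/40; s2: center (0, -4/7), radius 1/42; s3: center (-1/14, -1/2), radius 1/49; s4: center (1/2, 0), radius 1/5; s5: center (7/60, 0), radius 1/300; s6: center (13/120, 1/60), radius 1/270
The second expression reduces to s1: center (0, -1/10), radius 1/40; s2: center (0, -4/7), radius 1/42; s3: center (-1/14, -1/2), radius 1/49; s4: center (1/2, 0), radius 1/5; s5: center (7/60, 0), radius 1/300; s6: center (13/120, 1/60), radius 1/270
The forms coincide; equal.

equal — both sides give s1: center (0, -1/10), radius 1/40; s2: center (0, -4/7), radius 1/42; s3: center (-1/14, -1/2), radius 1/49; s4: center (1/2, 0), radius 1/5; s5: center (7/60, 0), radius 1/300; s6: center (13/120, 1/60), radius 1/270


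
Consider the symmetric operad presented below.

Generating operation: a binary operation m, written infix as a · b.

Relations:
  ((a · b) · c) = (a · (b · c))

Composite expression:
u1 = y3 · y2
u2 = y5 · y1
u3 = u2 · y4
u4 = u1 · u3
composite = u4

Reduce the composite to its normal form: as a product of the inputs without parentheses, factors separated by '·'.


Key point: m is associative — brackets drop, the y-order remains.
(y3 · y2) flattens to y3 · y2
(y5 · y1) flattens to y5 · y1
((y5 · y1) · y4) flattens to y5 · y1 · y4
((y3 · y2) · ((y5 · y1) · y4)) flattens to y3 · y2 · y5 · y1 · y4

y3 · y2 · y5 · y1 · y4


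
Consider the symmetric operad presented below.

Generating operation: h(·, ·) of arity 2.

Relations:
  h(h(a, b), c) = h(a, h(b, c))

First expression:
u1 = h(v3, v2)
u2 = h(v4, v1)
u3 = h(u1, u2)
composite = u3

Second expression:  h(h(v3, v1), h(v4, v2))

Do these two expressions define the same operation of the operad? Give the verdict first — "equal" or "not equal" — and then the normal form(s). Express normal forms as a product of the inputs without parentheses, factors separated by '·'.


The first expression reduces to v3 · v2 · v4 · v1
The second expression reduces to v3 · v1 · v4 · v2
Distinct normal forms: not equal.

not equal; the first gives v3 · v2 · v4 · v1 and the second v3 · v1 · v4 · v2


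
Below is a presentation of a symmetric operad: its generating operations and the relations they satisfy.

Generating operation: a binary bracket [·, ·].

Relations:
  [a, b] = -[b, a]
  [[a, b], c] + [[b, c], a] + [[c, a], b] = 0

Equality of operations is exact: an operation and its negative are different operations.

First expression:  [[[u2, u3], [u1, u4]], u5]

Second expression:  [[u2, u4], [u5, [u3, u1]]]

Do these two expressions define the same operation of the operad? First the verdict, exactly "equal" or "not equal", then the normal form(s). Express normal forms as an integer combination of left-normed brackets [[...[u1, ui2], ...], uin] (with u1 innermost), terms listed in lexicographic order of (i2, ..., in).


not equal; the first gives -[[[[u1, u4], u2], u3], u5] + [[[[u1, u4], u3], u2], u5] and the second -[[[[u1, u3], u5], u2], u4] + [[[[u1, u3], u5], u4], u2]

Normal form of the first expression: -[[[[u1, u4], u2], u3], u5] + [[[[u1, u4], u3], u2], u5]
Normal form of the second expression: -[[[[u1, u3], u5], u2], u4] + [[[[u1, u3], u5], u4], u2]
The normal forms differ: not equal.


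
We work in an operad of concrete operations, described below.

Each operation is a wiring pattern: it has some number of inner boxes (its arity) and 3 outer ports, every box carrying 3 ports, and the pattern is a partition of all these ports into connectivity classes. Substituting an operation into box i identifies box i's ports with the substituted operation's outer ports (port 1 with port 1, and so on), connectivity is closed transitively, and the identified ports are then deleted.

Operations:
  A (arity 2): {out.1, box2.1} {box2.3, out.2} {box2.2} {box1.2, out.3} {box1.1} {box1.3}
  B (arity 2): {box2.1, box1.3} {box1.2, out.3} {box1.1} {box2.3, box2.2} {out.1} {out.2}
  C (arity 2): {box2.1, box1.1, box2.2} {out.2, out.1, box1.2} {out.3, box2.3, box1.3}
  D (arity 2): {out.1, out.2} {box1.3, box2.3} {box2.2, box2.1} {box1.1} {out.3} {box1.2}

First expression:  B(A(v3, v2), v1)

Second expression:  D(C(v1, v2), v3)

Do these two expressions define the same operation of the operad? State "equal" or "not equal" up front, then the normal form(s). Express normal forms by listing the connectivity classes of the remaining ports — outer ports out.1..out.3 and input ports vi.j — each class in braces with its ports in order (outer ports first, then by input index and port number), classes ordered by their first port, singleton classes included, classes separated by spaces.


not equal: they reduce to {out.1} {out.2} {out.3, v2.3} {v1.1, v3.2} {v1.2, v1.3} {v2.1} {v2.2} {v3.1} {v3.3} and {out.1, out.2} {out.3} {v1.1, v2.1, v2.2} {v1.2} {v1.3, v2.3, v3.3} {v3.1, v3.2}

The first expression, normalized: {out.1} {out.2} {out.3, v2.3} {v1.1, v3.2} {v1.2, v1.3} {v2.1} {v2.2} {v3.1} {v3.3}
The second expression, normalized: {out.1, out.2} {out.3} {v1.1, v2.1, v2.2} {v1.2} {v1.3, v2.3, v3.3} {v3.1, v3.2}
The normal forms differ: not equal.


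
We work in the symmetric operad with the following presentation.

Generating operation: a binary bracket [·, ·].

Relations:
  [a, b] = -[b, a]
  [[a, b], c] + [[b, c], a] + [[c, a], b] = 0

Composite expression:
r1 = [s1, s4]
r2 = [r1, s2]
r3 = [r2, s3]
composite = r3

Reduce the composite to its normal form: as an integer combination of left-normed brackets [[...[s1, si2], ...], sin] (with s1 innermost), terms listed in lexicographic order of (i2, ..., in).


[[[s1, s4], s2], s3]

Antisymmetry and Jacobi reduce to s1-anchored left-normed brackets.
Composite bracket: [[[s1, s4], s2], s3]
Expanding via [a, b] = ab - ba: 8 signed words (2^3 = 8).
Collect the words opening with s1:
  word s1s4s2s3 has sign +1, contributing +[[[s1, s4], s2], s3]


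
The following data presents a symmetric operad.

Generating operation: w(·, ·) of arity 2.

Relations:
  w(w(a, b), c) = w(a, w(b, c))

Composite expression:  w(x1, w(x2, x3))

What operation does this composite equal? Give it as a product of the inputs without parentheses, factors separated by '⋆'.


x1 ⋆ x2 ⋆ x3


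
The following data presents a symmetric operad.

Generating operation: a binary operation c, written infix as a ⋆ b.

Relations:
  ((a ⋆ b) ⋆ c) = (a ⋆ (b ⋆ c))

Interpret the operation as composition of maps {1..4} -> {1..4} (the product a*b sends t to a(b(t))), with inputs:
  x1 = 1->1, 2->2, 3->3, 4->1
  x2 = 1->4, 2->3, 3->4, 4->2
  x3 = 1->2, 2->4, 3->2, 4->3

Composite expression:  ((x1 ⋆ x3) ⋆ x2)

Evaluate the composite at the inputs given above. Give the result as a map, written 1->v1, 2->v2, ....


(x1 ⋆ x3) = 1->2, 2->1, 3->2, 4->3
((x1 ⋆ x3) ⋆ x2) = 1->3, 2->2, 3->3, 4->1

1->3, 2->2, 3->3, 4->1


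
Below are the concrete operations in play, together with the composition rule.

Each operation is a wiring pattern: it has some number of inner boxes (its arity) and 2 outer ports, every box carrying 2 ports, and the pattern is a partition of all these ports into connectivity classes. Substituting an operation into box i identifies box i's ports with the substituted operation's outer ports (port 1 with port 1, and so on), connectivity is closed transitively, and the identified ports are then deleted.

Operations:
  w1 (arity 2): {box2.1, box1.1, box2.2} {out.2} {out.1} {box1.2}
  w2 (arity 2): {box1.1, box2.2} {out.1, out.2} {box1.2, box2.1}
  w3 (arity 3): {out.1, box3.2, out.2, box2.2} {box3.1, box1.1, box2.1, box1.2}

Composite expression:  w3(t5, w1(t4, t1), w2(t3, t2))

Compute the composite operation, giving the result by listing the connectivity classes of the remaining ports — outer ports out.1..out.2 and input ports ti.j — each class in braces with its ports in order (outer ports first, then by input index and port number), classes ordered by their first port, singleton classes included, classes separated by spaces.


{out.1, out.2, t5.1, t5.2} {t1.1, t1.2, t4.1} {t2.1, t3.2} {t2.2, t3.1} {t4.2}


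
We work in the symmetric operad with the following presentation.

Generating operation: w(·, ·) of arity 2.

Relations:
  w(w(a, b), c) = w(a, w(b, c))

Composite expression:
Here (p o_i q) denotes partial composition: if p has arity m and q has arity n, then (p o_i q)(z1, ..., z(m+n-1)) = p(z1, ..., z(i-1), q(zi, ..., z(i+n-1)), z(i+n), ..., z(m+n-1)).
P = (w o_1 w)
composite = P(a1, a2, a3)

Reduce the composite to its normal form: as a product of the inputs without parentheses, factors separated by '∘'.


a1 ∘ a2 ∘ a3

The w-tree's shape is irrelevant; the a-reading-order decides.
w(a1, a2) unparenthesizes to a1 ∘ a2
w(w(a1, a2), a3) unparenthesizes to a1 ∘ a2 ∘ a3


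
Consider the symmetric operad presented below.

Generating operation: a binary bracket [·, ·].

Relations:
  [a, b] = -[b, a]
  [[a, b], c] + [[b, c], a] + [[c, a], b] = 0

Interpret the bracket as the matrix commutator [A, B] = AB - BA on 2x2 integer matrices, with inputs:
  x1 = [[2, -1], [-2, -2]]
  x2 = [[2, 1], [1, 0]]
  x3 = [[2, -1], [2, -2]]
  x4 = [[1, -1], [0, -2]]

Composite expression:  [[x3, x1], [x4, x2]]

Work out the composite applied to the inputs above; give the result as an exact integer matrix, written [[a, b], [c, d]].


[[-80, 40], [-8, 80]]


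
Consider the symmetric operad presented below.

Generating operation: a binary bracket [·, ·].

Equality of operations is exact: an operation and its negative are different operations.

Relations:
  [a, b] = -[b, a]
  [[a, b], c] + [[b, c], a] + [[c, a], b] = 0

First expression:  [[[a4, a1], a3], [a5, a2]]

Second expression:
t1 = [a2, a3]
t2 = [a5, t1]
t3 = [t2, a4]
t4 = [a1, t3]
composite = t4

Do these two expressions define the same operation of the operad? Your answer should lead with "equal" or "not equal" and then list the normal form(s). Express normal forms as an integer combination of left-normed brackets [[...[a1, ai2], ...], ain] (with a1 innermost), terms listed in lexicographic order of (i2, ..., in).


not equal; first: [[[[a1, a4], a3], a2], a5] - [[[[a1, a4], a3], a5], a2]; second: -[[[[a1, a2], a3], a5], a4] + [[[[a1, a3], a2], a5], a4] + [[[[a1, a4], a2], a3], a5] - [[[[a1, a4], a3], a2], a5] - [[[[a1, a4], a5], a2], a3] + [[[[a1, a4], a5], a3], a2] + [[[[a1, a5], a2], a3], a4] - [[[[a1, a5], a3], a2], a4]

The first expression reduces to [[[[a1, a4], a3], a2], a5] - [[[[a1, a4], a3], a5], a2]
The second expression reduces to -[[[[a1, a2], a3], a5], a4] + [[[[a1, a3], a2], a5], a4] + [[[[a1, a4], a2], a3], a5] - [[[[a1, a4], a3], a2], a5] - [[[[a1, a4], a5], a2], a3] + [[[[a1, a4], a5], a3], a2] + [[[[a1, a5], a2], a3], a4] - [[[[a1, a5], a3], a2], a4]
They disagree, so not equal.


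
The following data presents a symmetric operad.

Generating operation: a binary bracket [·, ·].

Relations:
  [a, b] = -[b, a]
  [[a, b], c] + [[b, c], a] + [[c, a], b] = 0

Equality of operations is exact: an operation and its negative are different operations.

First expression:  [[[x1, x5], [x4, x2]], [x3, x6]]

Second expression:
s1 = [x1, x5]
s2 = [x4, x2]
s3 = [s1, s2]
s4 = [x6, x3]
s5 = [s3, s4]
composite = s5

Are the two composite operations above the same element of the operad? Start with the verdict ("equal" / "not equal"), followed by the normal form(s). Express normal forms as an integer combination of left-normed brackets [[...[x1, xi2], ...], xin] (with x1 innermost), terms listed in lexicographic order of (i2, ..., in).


not equal; the first gives -[[[[[x1, x5], x2], x4], x3], x6] + [[[[[x1, x5], x2], x4], x6], x3] + [[[[[x1, x5], x4], x2], x3], x6] - [[[[[x1, x5], x4], x2], x6], x3] and the second [[[[[x1, x5], x2], x4], x3], x6] - [[[[[x1, x5], x2], x4], x6], x3] - [[[[[x1, x5], x4], x2], x3], x6] + [[[[[x1, x5], x4], x2], x6], x3]


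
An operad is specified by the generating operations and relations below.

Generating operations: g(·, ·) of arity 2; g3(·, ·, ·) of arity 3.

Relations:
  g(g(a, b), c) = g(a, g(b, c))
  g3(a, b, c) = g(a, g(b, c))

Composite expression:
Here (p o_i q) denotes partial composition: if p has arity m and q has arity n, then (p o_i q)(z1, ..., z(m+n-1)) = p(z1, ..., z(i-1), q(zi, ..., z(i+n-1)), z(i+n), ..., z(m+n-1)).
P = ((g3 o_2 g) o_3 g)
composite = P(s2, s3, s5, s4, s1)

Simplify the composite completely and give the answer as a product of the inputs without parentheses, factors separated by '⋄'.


s2 ⋄ s3 ⋄ s5 ⋄ s4 ⋄ s1

Associativity of g3 dissolves the nesting; only the s-input order survives.
g(s5, s4) collapses to s5 ⋄ s4
g(s3, g(s5, s4)) collapses to s3 ⋄ s5 ⋄ s4
g3(s2, g(s3, g(s5, s4)), s1) collapses to s2 ⋄ s3 ⋄ s5 ⋄ s4 ⋄ s1


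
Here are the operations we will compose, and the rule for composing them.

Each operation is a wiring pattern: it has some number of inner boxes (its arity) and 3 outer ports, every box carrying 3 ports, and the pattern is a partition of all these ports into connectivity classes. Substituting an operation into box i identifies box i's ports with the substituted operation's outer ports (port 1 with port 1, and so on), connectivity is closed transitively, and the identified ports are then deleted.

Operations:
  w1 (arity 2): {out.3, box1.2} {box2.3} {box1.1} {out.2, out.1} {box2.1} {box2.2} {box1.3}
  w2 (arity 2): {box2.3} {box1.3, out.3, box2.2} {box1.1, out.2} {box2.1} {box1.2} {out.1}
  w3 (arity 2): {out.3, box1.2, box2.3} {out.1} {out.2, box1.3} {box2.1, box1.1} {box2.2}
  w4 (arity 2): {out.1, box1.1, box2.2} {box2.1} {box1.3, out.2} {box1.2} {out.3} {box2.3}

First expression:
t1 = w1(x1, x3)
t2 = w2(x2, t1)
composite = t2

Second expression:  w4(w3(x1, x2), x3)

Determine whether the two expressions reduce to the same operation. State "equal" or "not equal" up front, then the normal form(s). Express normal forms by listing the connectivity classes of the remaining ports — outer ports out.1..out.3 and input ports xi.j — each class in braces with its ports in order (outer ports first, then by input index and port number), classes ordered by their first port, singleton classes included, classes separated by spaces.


In normal form, the first expression is {out.1} {out.2, x2.1} {out.3, x2.3} {x1.1} {x1.2} {x1.3} {x2.2} {x3.1} {x3.2} {x3.3}
In normal form, the second expression is {out.1, x3.2} {out.2, x1.2, x2.3} {out.3} {x1.1, x2.1} {x1.3} {x2.2} {x3.1} {x3.3}
Different reductions; not equal.

not equal; first: {out.1} {out.2, x2.1} {out.3, x2.3} {x1.1} {x1.2} {x1.3} {x2.2} {x3.1} {x3.2} {x3.3}; second: {out.1, x3.2} {out.2, x1.2, x2.3} {out.3} {x1.1, x2.1} {x1.3} {x2.2} {x3.1} {x3.3}


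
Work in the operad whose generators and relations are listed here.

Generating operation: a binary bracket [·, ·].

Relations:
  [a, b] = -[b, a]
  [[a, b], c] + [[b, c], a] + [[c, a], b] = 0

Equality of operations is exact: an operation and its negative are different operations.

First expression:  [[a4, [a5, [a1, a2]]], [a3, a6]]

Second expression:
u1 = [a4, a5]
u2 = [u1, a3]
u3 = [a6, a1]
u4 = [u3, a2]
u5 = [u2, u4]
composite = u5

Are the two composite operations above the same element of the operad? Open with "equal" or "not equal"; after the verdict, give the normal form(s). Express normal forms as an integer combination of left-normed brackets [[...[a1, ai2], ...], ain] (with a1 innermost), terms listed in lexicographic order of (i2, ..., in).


The first expression reduces to [[[[[a1, a2], a5], a4], a3], a6] - [[[[[a1, a2], a5], a4], a6], a3]
The second expression reduces to -[[[[[a1, a6], a2], a3], a4], a5] + [[[[[a1, a6], a2], a3], a5], a4] + [[[[[a1, a6], a2], a4], a5], a3] - [[[[[a1, a6], a2], a5], a4], a3]
They disagree, so not equal.

not equal; first: [[[[[a1, a2], a5], a4], a3], a6] - [[[[[a1, a2], a5], a4], a6], a3]; second: -[[[[[a1, a6], a2], a3], a4], a5] + [[[[[a1, a6], a2], a3], a5], a4] + [[[[[a1, a6], a2], a4], a5], a3] - [[[[[a1, a6], a2], a5], a4], a3]


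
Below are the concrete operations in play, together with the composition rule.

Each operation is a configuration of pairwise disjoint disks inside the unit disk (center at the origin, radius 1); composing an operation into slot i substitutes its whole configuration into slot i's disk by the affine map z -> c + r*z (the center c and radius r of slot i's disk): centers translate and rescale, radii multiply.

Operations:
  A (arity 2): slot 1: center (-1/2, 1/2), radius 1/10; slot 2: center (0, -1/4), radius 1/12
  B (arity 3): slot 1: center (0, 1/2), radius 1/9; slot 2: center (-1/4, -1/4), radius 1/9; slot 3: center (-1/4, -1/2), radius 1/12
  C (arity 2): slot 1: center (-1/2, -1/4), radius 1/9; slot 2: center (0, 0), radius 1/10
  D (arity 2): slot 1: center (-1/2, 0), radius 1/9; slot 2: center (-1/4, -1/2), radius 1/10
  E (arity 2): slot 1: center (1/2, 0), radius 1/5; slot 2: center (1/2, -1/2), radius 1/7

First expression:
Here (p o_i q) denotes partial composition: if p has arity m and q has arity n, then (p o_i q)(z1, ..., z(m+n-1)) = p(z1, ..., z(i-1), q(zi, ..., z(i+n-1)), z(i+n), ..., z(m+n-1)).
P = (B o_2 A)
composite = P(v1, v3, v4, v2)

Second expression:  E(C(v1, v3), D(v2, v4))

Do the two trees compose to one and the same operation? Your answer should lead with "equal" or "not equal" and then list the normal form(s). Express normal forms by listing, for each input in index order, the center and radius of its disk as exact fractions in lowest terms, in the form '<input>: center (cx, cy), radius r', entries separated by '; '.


not equal: they reduce to v1: center (0, 1/2), radius 1/9; v2: center (-1/4, -1/2), radius 1/12; v3: center (-11/36, -7/36), radius 1/90; v4: center (-1/4, -5/18), radius 1/108 and v1: center (2/5, -1/20), radius 1/45; v2: center (3/7, -1/2), radius 1/63; v3: center (1/2, 0), radius 1/50; v4: center (13/28, -4/7), radius 1/70

The first composite normalizes to v1: center (0, 1/2), radius 1/9; v2: center (-1/4, -1/2), radius 1/12; v3: center (-11/36, -7/36), radius 1/90; v4: center (-1/4, -5/18), radius 1/108
The second composite normalizes to v1: center (2/5, -1/20), radius 1/45; v2: center (3/7, -1/2), radius 1/63; v3: center (1/2, 0), radius 1/50; v4: center (13/28, -4/7), radius 1/70
They disagree, so not equal.


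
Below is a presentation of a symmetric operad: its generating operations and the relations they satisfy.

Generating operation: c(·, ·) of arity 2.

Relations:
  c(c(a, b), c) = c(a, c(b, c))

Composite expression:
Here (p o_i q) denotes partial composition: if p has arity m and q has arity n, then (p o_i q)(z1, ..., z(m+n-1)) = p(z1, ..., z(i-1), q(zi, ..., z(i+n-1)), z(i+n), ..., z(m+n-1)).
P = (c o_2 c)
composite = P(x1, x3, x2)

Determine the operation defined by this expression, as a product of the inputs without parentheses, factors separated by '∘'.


All parenthesizations of c agree; list the x-inputs left to right.
c(x3, x2) unparenthesizes to x3 ∘ x2
c(x1, c(x3, x2)) unparenthesizes to x1 ∘ x3 ∘ x2

x1 ∘ x3 ∘ x2


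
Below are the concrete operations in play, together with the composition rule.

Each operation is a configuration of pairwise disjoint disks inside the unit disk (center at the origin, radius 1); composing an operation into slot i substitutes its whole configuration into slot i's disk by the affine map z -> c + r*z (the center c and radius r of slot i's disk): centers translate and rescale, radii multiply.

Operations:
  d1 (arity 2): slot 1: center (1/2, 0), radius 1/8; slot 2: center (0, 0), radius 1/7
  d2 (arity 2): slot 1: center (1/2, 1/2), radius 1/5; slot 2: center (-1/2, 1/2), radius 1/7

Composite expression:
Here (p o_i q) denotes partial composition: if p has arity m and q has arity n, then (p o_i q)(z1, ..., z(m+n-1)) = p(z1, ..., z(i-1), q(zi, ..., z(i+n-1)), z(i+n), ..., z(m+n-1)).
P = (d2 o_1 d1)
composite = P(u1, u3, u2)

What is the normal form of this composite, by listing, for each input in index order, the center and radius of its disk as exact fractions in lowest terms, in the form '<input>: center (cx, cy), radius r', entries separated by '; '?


Only the slot chain above each u matters under d2; compose those maps.
input u1: applying the 2 nested substitutions gives center (3/5, 1/2), radius 1/40
input u3: applying the 2 nested substitutions gives center (1/2, 1/2), radius 1/35
input u2: applying the 1 nested substitution gives center (-1/2, 1/2), radius 1/7

u1: center (3/5, 1/2), radius 1/40; u2: center (-1/2, 1/2), radius 1/7; u3: center (1/2, 1/2), radius 1/35


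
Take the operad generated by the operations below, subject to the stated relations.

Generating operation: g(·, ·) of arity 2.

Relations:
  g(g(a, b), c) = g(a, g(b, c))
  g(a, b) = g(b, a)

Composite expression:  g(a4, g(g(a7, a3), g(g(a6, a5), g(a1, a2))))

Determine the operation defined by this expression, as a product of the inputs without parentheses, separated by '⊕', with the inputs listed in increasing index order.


Key point: g commutes, so take the a-inputs in any fixed order.
g(a7, a3) reduces to a7 ⊕ a3
g(a6, a5) reduces to a6 ⊕ a5
g(a1, a2) reduces to a1 ⊕ a2
g(g(a6, a5), g(a1, a2)) reduces to a6 ⊕ a5 ⊕ a1 ⊕ a2
g(g(a7, a3), g(g(a6, a5), g(a1, a2))) reduces to a7 ⊕ a3 ⊕ a6 ⊕ a5 ⊕ a1 ⊕ a2
g(a4, g(g(a7, a3), g(g(a6, a5), g(a1, a2)))) reduces to a4 ⊕ a7 ⊕ a3 ⊕ a6 ⊕ a5 ⊕ a1 ⊕ a2
reordering the factors by index: a1 ⊕ a2 ⊕ a3 ⊕ a4 ⊕ a5 ⊕ a6 ⊕ a7

a1 ⊕ a2 ⊕ a3 ⊕ a4 ⊕ a5 ⊕ a6 ⊕ a7


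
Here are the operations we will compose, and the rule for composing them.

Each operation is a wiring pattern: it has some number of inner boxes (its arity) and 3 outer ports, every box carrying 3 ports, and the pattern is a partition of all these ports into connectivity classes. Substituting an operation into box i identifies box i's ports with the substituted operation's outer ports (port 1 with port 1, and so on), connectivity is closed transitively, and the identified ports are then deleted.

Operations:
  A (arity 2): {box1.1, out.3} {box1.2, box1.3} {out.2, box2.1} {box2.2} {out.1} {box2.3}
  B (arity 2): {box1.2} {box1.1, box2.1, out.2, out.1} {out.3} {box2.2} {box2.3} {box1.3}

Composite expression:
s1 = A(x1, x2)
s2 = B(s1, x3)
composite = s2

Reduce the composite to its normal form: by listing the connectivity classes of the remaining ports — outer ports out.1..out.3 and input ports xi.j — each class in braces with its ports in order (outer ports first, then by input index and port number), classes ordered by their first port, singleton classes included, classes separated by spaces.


After gluing at B, chains via deleted ports link the x-ports.
the subtree at A composes to {out.1} {out.2, x2.1} {out.3, x1.1} {x1.2, x1.3} {x2.2} {x2.3} on (x1, x2); out.j = own outer ports
the subtree at B composes to {out.1, out.2, x3.1} {out.3} {x1.1} {x1.2, x1.3} {x2.1} {x2.2} {x2.3} {x3.2} {x3.3} on (x1, x2, x3); out.j = own outer ports

{out.1, out.2, x3.1} {out.3} {x1.1} {x1.2, x1.3} {x2.1} {x2.2} {x2.3} {x3.2} {x3.3}


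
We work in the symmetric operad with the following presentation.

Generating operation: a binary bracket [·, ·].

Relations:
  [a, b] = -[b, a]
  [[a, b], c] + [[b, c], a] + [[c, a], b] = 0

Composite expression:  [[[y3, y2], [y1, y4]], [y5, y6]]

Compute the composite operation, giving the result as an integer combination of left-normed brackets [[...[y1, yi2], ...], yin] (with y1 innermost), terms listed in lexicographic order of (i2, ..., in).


In the tensor algebra, words opening y1 carry the y1-anchored form.
Composite bracket: [[[y3, y2], [y1, y4]], [y5, y6]]
Expanding via [a, b] = ab - ba: 32 signed words (2^5 = 32).
Collect the words opening with y1:
  from y1y4y2y3y5y6, sign +1: term +[[[[[y1, y4], y2], y3], y5], y6]
  from y1y4y2y3y6y5, sign -1: term -[[[[[y1, y4], y2], y3], y6], y5]
  from y1y4y3y2y5y6, sign -1: term -[[[[[y1, y4], y3], y2], y5], y6]
  from y1y4y3y2y6y5, sign +1: term +[[[[[y1, y4], y3], y2], y6], y5]

[[[[[y1, y4], y2], y3], y5], y6] - [[[[[y1, y4], y2], y3], y6], y5] - [[[[[y1, y4], y3], y2], y5], y6] + [[[[[y1, y4], y3], y2], y6], y5]


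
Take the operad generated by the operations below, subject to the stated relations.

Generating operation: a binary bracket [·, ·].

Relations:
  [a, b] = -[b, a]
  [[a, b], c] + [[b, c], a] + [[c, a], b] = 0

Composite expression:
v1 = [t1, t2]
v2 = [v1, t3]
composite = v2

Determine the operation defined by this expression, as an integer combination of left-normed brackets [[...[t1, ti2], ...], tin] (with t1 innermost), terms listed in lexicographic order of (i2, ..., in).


Left-normed coefficients sit on the t1-initial expansion words.
Composite bracket: [[t1, t2], t3]
Expanding via [a, b] = ab - ba: 4 signed words (2^2 = 4).
Collect the words opening with t1:
  t1t2t3 (sign +1) contributes +[[t1, t2], t3]

[[t1, t2], t3]


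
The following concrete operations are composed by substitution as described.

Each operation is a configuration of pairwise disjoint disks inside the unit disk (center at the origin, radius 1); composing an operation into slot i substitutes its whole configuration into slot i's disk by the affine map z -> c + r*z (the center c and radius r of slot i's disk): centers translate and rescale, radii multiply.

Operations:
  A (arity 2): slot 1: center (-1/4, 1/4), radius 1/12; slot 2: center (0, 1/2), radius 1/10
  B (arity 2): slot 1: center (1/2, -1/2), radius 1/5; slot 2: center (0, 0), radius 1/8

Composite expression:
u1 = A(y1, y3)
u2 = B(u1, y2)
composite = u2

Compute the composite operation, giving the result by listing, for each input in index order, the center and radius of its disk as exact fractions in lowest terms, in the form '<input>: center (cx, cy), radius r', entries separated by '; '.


y1: center (9/20, -9/20), radius 1/60; y2: center (0, 0), radius 1/8; y3: center (1/2, -2/5), radius 1/50

Only the slot chain above each y matters under B; compose those maps.
input y1: composing its 2 substitution steps yields center (9/20, -9/20), radius 1/60
input y3: composing its 2 substitution steps yields center (1/2, -2/5), radius 1/50
input y2: composing its 1 substitution step yields center (0, 0), radius 1/8


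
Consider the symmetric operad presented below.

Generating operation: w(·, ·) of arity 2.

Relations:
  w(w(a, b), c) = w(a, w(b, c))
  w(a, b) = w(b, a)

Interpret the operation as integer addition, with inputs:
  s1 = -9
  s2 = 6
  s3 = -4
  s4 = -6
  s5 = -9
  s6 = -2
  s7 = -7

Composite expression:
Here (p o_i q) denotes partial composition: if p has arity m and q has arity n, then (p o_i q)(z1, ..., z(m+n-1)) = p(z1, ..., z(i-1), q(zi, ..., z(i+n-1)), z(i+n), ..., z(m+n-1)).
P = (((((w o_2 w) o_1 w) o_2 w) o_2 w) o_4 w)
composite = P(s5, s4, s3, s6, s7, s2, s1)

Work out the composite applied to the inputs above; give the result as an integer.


-31


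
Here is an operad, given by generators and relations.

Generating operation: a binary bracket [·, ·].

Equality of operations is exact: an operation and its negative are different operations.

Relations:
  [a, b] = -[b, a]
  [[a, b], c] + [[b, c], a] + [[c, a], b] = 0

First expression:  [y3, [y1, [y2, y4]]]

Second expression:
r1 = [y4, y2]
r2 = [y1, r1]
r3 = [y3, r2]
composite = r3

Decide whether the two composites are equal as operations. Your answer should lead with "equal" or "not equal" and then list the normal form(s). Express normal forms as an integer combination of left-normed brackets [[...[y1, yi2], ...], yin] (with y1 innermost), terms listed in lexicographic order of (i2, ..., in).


Reducing the first expression gives -[[[y1, y2], y4], y3] + [[[y1, y4], y2], y3]
Reducing the second expression gives [[[y1, y2], y4], y3] - [[[y1, y4], y2], y3]
No match — not equal.

not equal; first: -[[[y1, y2], y4], y3] + [[[y1, y4], y2], y3]; second: [[[y1, y2], y4], y3] - [[[y1, y4], y2], y3]


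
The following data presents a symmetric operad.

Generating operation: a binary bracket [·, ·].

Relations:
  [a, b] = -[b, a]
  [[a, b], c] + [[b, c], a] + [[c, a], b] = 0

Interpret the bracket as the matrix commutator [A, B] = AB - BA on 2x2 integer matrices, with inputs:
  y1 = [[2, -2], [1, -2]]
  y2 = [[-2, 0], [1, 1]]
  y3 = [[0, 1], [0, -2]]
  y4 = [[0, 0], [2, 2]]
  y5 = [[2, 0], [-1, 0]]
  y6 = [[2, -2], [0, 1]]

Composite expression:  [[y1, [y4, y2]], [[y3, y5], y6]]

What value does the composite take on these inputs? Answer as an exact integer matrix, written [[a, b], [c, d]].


[[-96, 96], [96, 96]]

[y4, y2] = [[0, 0], [-4, 0]]
[y1, [y4, y2]] = [[8, 0], [16, -8]]
[y3, y5] = [[-1, -2], [2, 1]]
[[y3, y5], y6] = [[4, 6], [2, -4]]
[[y1, [y4, y2]], [[y3, y5], y6]] = [[-96, 96], [96, 96]]


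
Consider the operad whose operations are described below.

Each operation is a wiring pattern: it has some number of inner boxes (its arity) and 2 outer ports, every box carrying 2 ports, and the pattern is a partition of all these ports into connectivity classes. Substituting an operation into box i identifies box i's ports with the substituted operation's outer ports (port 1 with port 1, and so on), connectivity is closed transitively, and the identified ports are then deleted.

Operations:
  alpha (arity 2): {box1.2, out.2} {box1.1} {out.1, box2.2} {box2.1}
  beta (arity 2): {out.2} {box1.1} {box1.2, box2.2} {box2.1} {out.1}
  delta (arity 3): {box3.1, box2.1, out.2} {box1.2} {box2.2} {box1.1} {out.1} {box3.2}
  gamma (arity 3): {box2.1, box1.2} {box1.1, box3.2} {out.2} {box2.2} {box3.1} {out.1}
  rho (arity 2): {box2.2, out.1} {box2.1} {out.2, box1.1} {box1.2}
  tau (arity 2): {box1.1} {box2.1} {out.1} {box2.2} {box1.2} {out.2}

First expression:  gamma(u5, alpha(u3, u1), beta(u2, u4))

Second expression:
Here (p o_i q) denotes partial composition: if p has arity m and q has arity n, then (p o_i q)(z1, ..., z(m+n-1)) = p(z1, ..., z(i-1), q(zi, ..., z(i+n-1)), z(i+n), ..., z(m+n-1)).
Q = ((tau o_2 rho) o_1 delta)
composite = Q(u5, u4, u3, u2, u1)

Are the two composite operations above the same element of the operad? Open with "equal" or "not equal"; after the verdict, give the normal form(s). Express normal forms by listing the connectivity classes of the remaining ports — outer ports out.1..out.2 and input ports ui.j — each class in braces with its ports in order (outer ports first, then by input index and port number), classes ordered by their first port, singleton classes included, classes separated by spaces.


not equal — first {out.1} {out.2} {u1.1} {u1.2, u5.2} {u2.1} {u2.2, u4.2} {u3.1} {u3.2} {u4.1} {u5.1}, second {out.1} {out.2} {u1.1} {u1.2} {u2.1} {u2.2} {u3.1, u4.1} {u3.2} {u4.2} {u5.1} {u5.2}

Normal form of the first expression: {out.1} {out.2} {u1.1} {u1.2, u5.2} {u2.1} {u2.2, u4.2} {u3.1} {u3.2} {u4.1} {u5.1}
Normal form of the second expression: {out.1} {out.2} {u1.1} {u1.2} {u2.1} {u2.2} {u3.1, u4.1} {u3.2} {u4.2} {u5.1} {u5.2}
The forms do not match — not equal.


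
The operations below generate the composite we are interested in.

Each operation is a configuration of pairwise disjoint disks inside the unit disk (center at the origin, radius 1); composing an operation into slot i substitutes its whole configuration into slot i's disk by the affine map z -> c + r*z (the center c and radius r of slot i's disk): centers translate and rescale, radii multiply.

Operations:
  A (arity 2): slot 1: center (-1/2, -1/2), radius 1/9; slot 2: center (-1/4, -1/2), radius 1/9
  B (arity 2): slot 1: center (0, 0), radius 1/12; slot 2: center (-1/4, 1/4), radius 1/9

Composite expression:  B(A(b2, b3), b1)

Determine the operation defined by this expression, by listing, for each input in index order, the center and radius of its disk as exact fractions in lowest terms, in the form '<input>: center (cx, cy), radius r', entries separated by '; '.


b1: center (-1/4, 1/4), radius 1/9; b2: center (-1/24, -1/24), radius 1/108; b3: center (-1/48, -1/24), radius 1/108

Nesting under B composes maps z -> c + r*z down each b-path.
tracing b2 down its 2-map path: center (-1/24, -1/24), radius 1/108
tracing b3 down its 2-map path: center (-1/48, -1/24), radius 1/108
tracing b1 down its 1-map path: center (-1/4, 1/4), radius 1/9


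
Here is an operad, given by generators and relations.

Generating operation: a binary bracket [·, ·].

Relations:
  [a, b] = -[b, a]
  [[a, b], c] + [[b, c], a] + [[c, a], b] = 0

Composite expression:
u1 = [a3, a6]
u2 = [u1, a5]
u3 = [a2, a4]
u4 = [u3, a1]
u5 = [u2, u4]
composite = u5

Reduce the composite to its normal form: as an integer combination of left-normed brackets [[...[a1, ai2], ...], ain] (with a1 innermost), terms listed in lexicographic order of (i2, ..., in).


[[[[[a1, a2], a4], a3], a6], a5] - [[[[[a1, a2], a4], a5], a3], a6] + [[[[[a1, a2], a4], a5], a6], a3] - [[[[[a1, a2], a4], a6], a3], a5] - [[[[[a1, a4], a2], a3], a6], a5] + [[[[[a1, a4], a2], a5], a3], a6] - [[[[[a1, a4], a2], a5], a6], a3] + [[[[[a1, a4], a2], a6], a3], a5]

Left-normed coefficients sit on the a1-initial expansion words.
Composite bracket: [[[a3, a6], a5], [[a2, a4], a1]]
Full expansion: 32 signed words from ab - ba (2^5 = 32).
Keep just the words that open with a1:
  from a1a2a4a3a6a5, sign +1: term +[[[[[a1, a2], a4], a3], a6], a5]
  from a1a2a4a5a3a6, sign -1: term -[[[[[a1, a2], a4], a5], a3], a6]
  from a1a2a4a5a6a3, sign +1: term +[[[[[a1, a2], a4], a5], a6], a3]
  from a1a2a4a6a3a5, sign -1: term -[[[[[a1, a2], a4], a6], a3], a5]
  from a1a4a2a3a6a5, sign -1: term -[[[[[a1, a4], a2], a3], a6], a5]
  from a1a4a2a5a3a6, sign +1: term +[[[[[a1, a4], a2], a5], a3], a6]
  from a1a4a2a5a6a3, sign -1: term -[[[[[a1, a4], a2], a5], a6], a3]
  from a1a4a2a6a3a5, sign +1: term +[[[[[a1, a4], a2], a6], a3], a5]
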